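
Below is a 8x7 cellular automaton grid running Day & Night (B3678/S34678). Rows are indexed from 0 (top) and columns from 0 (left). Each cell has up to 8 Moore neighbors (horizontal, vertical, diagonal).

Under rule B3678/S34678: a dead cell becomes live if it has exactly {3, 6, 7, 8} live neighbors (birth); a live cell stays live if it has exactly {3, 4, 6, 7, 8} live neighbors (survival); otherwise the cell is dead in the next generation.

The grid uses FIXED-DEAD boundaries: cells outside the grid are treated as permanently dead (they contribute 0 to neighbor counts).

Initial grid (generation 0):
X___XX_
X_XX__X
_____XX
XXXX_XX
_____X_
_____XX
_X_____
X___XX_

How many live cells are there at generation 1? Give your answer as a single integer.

Answer: 14

Derivation:
Simulating step by step:
Generation 0 (given above): 22 live cells
Generation 1: 14 live cells
_X_X___
_X____X
X____XX
_____XX
_XX__X_
_______
____X_X
_______
Population at generation 1: 14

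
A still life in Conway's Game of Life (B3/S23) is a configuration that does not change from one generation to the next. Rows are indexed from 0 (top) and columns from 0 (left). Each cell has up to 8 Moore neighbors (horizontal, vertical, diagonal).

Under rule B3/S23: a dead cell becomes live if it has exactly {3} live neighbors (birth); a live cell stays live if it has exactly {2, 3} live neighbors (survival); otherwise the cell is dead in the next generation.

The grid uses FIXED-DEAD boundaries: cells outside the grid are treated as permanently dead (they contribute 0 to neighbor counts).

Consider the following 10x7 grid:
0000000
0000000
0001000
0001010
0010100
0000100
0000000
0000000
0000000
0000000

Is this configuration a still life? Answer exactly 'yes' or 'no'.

Compute generation 1 and compare to generation 0 (given above):
Generation 1:
0000000
0000000
0000100
0011000
0000110
0001000
0000000
0000000
0000000
0000000
Cell (2,3) differs: gen0=1 vs gen1=0 -> NOT a still life.

Answer: no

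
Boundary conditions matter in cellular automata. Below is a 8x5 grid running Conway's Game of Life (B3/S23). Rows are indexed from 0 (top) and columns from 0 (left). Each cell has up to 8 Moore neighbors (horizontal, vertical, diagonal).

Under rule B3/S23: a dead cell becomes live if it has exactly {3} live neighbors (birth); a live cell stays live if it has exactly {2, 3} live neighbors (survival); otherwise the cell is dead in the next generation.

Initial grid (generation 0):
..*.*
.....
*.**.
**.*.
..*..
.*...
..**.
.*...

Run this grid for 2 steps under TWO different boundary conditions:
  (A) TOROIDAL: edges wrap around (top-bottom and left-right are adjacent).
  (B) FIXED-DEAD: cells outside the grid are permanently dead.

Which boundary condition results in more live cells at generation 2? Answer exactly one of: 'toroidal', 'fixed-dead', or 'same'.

Answer: toroidal

Derivation:
Under TOROIDAL boundary, generation 2:
***..
***.*
*....
*..*.
*.**.
*..*.
**...
.**..
Population = 19

Under FIXED-DEAD boundary, generation 2:
.....
.***.
*..*.
*..*.
*.**.
*..*.
.*.*.
.**..
Population = 16

Comparison: toroidal=19, fixed-dead=16 -> toroidal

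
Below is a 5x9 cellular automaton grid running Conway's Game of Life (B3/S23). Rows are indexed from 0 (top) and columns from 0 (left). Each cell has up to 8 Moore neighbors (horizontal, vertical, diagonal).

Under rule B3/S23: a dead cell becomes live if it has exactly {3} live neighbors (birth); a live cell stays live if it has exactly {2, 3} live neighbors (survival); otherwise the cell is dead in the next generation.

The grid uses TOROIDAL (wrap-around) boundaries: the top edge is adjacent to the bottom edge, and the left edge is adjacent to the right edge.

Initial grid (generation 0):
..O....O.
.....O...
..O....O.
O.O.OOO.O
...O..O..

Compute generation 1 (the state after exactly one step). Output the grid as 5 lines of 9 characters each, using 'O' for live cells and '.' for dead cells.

Simulating step by step:
Generation 0 (given above): 13 live cells
Generation 1: 19 live cells
(generation 1 grid is the final answer)

Answer: ......O..
......O..
.O.OO..OO
.OO.OOO.O
.OOOO.O.O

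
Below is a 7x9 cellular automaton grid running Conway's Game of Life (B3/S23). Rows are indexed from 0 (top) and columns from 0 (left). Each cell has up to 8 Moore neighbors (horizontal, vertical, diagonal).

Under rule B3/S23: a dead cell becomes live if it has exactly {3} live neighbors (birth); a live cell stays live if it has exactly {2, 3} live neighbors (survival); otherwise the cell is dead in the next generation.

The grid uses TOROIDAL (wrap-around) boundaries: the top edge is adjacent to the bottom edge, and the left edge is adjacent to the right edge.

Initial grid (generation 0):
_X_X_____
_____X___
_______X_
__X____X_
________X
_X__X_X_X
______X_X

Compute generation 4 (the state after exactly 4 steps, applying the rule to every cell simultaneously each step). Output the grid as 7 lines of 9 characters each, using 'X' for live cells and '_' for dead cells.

Answer: _________
_________
________X
______XX_
_X_____X_
X_______X
_________

Derivation:
Simulating step by step:
Generation 0 (given above): 13 live cells
Generation 1: 9 live cells
_________
_________
______X__
_______XX
X_______X
_____X__X
__X__X___
Generation 2: 7 live cells
_________
_________
_______X_
X______XX
X________
X_______X
_________
Generation 3: 7 live cells
_________
_________
_______X_
X______X_
_X_____X_
X_______X
_________
Generation 4: 7 live cells
(generation 4 grid is the final answer)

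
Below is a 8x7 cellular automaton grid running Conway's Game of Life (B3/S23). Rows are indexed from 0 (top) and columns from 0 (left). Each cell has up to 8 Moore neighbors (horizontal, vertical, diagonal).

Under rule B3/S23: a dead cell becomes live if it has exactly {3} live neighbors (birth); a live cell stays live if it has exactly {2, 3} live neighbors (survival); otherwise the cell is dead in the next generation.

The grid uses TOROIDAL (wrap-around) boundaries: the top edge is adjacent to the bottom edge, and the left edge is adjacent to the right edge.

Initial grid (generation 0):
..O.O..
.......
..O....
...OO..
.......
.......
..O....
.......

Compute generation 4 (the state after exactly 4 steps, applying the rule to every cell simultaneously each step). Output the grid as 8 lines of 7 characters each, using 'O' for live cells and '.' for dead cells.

Simulating step by step:
Generation 0 (given above): 6 live cells
Generation 1: 4 live cells
.......
...O...
...O...
...O...
.......
.......
.......
...O...
Generation 2: 3 live cells
.......
.......
..OOO..
.......
.......
.......
.......
.......
Generation 3: 3 live cells
.......
...O...
...O...
...O...
.......
.......
.......
.......
Generation 4: 3 live cells
(generation 4 grid is the final answer)

Answer: .......
.......
..OOO..
.......
.......
.......
.......
.......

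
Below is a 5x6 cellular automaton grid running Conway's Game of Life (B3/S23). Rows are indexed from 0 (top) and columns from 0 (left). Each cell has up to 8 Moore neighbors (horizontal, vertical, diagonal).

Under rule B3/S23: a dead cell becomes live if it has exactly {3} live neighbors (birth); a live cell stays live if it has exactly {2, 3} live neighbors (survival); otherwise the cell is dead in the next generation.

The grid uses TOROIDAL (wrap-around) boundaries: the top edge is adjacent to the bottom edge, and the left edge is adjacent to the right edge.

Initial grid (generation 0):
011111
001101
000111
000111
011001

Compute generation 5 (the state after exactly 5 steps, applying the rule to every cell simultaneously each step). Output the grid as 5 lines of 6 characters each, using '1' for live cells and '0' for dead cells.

Answer: 000000
000000
000000
000000
000000

Derivation:
Simulating step by step:
Generation 0 (given above): 17 live cells
Generation 1: 4 live cells
000001
010000
100000
000000
010000
Generation 2: 2 live cells
100000
100000
000000
000000
000000
Generation 3: 0 live cells
000000
000000
000000
000000
000000
Generation 4: 0 live cells
000000
000000
000000
000000
000000
Generation 5: 0 live cells
(generation 5 grid is the final answer)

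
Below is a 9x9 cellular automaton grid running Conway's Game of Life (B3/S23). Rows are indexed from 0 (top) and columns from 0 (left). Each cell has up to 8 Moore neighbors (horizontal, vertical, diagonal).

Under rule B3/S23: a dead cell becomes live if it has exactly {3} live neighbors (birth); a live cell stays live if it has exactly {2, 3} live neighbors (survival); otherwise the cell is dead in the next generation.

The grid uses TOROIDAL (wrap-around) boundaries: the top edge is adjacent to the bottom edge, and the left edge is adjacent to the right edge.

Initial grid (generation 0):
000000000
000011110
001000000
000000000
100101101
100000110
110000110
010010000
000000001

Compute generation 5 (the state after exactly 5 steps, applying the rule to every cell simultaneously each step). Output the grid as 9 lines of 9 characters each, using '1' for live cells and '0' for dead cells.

Simulating step by step:
Generation 0 (given above): 20 live cells
Generation 1: 19 live cells
000001110
000001100
000001100
000000000
100001101
000000000
110001110
010000011
000000000
Generation 2: 15 live cells
000001010
000010000
000001100
000000010
000000000
010000000
110000110
010000011
000000001
Generation 3: 15 live cells
000000000
000010000
000001100
000000100
000000000
110000000
011000110
010000100
100000101
Generation 4: 18 live cells
000000000
000001000
000001100
000001100
000000000
111000000
001000110
011001101
100000010
Generation 5: 23 live cells
(generation 5 grid is the final answer)

Answer: 000000000
000001100
000010000
000001100
010000000
011000000
000101111
111001001
110000111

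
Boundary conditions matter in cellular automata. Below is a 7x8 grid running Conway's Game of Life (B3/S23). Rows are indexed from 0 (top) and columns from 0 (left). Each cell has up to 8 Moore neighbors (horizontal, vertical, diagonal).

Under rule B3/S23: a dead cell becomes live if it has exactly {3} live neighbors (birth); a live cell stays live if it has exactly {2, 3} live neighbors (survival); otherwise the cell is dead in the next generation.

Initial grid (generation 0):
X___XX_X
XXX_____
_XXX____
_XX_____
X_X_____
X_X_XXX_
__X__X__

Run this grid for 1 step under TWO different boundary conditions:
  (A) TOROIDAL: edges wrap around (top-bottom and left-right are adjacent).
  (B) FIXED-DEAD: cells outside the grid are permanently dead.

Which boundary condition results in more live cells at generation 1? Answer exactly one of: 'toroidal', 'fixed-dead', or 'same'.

Under TOROIDAL boundary, generation 1:
X_XXXXXX
____X__X
___X____
X_______
X_X__X_X
__X_XXXX
X_______
Population = 21

Under FIXED-DEAD boundary, generation 1:
X_______
X___X___
___X____
X_______
X_X__X__
__X_XXX_
_X_XXXX_
Population = 17

Comparison: toroidal=21, fixed-dead=17 -> toroidal

Answer: toroidal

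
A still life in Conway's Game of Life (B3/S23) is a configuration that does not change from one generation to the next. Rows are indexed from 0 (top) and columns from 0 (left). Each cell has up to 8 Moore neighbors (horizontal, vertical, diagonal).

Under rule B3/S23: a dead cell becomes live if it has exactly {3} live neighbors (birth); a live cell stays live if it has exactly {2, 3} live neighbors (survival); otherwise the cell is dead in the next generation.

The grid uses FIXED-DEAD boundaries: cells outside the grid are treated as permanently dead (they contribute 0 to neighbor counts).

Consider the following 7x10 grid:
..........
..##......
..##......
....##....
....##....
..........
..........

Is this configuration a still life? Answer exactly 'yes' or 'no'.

Answer: no

Derivation:
Compute generation 1 and compare to generation 0 (given above):
Generation 1:
..........
..##......
..#.......
.....#....
....##....
..........
..........
Cell (2,3) differs: gen0=1 vs gen1=0 -> NOT a still life.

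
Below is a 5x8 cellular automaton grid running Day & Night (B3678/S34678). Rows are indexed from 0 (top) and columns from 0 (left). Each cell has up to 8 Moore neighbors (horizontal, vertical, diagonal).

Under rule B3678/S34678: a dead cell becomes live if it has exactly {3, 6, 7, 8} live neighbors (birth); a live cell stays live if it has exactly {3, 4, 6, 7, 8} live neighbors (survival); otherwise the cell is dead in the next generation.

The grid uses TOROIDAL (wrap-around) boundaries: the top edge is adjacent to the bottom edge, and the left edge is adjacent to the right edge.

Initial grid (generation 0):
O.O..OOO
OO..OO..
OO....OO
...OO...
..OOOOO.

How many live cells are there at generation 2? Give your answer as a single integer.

Simulating step by step:
Generation 0 (given above): 20 live cells
Generation 1: 22 live cells
O.O.OO.O
O.O..OOO
OOOO...O
OO.OO...
.OO...O.
Generation 2: 18 live cells
OOO..OO.
OOO..O.O
OO.O.O..
.OOO....
..O.....
Population at generation 2: 18

Answer: 18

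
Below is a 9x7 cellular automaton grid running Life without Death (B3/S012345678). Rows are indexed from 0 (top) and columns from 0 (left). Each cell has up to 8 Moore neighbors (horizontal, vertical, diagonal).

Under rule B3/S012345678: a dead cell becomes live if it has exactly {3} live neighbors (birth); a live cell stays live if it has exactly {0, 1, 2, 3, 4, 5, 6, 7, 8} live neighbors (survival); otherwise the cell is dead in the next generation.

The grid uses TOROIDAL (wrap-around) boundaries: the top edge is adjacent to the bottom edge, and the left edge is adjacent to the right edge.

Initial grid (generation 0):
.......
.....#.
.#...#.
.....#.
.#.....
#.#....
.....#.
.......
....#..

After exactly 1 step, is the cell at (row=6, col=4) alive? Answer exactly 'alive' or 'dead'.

Simulating step by step:
Generation 0 (given above): 9 live cells
Generation 1: 12 live cells
.......
.....#.
.#..###
.....#.
.#.....
###....
.....#.
.......
....#..

Cell (6,4) at generation 1: 0 -> dead

Answer: dead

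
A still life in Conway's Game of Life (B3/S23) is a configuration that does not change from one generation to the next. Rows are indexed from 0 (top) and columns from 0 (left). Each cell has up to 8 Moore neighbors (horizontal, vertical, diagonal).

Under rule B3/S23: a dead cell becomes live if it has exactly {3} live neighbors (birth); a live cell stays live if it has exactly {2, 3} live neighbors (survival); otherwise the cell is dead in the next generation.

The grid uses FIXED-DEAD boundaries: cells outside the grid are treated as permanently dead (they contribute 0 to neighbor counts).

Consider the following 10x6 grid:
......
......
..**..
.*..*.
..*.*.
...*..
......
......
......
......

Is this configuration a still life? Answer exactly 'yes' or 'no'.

Compute generation 1 and compare to generation 0 (given above):
Generation 1:
......
......
..**..
.*..*.
..*.*.
...*..
......
......
......
......
The grids are IDENTICAL -> still life.

Answer: yes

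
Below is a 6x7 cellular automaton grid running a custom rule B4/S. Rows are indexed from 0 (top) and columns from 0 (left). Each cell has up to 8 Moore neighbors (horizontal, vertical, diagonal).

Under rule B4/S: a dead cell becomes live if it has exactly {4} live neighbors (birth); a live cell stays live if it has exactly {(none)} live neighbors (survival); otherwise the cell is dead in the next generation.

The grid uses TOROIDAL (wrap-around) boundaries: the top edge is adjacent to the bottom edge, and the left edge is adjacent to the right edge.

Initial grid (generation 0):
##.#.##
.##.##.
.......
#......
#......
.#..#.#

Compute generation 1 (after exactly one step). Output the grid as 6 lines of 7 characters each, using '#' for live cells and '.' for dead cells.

Simulating step by step:
Generation 0 (given above): 14 live cells
Generation 1: 3 live cells
(generation 1 grid is the final answer)

Answer: .......
#.....#
.......
.......
.......
.....#.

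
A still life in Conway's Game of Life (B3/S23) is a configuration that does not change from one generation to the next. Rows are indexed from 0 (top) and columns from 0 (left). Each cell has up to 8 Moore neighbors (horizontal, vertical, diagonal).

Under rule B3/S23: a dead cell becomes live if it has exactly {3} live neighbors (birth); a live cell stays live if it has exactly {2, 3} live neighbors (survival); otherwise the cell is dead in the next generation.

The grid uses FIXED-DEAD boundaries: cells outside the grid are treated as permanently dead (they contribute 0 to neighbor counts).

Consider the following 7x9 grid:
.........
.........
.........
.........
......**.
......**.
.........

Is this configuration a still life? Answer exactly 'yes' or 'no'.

Answer: yes

Derivation:
Compute generation 1 and compare to generation 0 (given above):
Generation 1:
.........
.........
.........
.........
......**.
......**.
.........
The grids are IDENTICAL -> still life.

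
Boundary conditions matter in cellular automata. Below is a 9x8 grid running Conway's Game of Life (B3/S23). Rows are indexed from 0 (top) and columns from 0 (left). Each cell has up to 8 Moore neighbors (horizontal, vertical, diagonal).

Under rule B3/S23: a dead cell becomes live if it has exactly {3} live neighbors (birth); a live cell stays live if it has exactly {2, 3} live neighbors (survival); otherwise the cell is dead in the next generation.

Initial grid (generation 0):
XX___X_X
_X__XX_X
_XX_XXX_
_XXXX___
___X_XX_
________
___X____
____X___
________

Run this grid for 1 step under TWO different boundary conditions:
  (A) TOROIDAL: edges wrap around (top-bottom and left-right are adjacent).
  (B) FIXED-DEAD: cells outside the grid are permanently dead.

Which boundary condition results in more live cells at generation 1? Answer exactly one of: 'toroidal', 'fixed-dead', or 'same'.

Under TOROIDAL boundary, generation 1:
_X__XX_X
___X___X
______X_
_X______
___X_X__
____X___
________
________
X_______
Population = 12

Under FIXED-DEAD boundary, generation 1:
XX__XX__
___X___X
X_____X_
_X______
___X_X__
____X___
________
________
________
Population = 12

Comparison: toroidal=12, fixed-dead=12 -> same

Answer: same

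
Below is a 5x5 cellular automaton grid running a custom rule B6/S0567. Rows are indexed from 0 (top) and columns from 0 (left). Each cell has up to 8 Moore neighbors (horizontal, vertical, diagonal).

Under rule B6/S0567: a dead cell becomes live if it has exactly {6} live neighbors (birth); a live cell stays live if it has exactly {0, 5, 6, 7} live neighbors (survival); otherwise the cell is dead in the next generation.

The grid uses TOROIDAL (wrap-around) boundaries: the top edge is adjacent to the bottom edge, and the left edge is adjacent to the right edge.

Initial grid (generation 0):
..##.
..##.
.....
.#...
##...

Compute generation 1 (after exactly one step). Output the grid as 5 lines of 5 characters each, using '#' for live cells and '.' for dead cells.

Simulating step by step:
Generation 0 (given above): 7 live cells
Generation 1: 0 live cells
(generation 1 grid is the final answer)

Answer: .....
.....
.....
.....
.....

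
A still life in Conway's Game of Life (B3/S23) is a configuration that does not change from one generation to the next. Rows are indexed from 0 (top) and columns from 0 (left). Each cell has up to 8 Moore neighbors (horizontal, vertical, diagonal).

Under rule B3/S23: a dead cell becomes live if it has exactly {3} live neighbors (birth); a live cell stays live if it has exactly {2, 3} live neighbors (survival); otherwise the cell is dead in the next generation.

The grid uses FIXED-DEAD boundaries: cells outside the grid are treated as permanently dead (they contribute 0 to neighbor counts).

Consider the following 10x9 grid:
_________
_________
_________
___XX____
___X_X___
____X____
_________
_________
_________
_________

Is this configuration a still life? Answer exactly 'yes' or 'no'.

Compute generation 1 and compare to generation 0 (given above):
Generation 1:
_________
_________
_________
___XX____
___X_X___
____X____
_________
_________
_________
_________
The grids are IDENTICAL -> still life.

Answer: yes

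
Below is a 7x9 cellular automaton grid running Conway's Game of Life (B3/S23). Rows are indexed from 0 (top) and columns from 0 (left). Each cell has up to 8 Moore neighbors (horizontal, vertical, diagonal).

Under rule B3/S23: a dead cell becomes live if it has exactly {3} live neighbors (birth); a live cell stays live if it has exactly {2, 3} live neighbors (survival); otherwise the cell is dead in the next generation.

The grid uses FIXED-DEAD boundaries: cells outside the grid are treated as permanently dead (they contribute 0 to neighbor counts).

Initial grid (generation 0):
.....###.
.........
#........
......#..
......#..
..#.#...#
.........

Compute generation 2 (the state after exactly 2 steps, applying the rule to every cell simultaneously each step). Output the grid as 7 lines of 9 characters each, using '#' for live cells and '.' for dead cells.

Simulating step by step:
Generation 0 (given above): 9 live cells
Generation 1: 4 live cells
......#..
......#..
.........
.........
.....#.#.
.........
.........
Generation 2: 0 live cells
(generation 2 grid is the final answer)

Answer: .........
.........
.........
.........
.........
.........
.........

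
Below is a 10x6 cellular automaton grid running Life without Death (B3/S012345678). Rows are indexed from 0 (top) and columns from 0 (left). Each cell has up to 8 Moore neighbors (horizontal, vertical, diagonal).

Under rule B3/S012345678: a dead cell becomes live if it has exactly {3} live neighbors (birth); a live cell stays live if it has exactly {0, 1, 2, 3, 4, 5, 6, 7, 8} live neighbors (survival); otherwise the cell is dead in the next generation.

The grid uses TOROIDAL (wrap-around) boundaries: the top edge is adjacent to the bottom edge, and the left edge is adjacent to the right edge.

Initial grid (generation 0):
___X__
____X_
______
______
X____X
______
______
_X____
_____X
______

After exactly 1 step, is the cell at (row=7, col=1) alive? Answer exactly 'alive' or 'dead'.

Simulating step by step:
Generation 0 (given above): 6 live cells
Generation 1: 6 live cells
___X__
____X_
______
______
X____X
______
______
_X____
_____X
______

Cell (7,1) at generation 1: 1 -> alive

Answer: alive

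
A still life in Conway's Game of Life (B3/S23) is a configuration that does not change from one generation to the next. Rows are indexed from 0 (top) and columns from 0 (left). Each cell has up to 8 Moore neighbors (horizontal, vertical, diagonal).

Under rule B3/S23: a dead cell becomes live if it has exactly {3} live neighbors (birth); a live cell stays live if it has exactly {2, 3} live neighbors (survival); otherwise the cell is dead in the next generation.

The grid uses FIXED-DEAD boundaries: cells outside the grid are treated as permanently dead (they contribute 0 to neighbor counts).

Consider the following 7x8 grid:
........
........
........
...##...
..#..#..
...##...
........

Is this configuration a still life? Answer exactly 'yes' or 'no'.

Compute generation 1 and compare to generation 0 (given above):
Generation 1:
........
........
........
...##...
..#..#..
...##...
........
The grids are IDENTICAL -> still life.

Answer: yes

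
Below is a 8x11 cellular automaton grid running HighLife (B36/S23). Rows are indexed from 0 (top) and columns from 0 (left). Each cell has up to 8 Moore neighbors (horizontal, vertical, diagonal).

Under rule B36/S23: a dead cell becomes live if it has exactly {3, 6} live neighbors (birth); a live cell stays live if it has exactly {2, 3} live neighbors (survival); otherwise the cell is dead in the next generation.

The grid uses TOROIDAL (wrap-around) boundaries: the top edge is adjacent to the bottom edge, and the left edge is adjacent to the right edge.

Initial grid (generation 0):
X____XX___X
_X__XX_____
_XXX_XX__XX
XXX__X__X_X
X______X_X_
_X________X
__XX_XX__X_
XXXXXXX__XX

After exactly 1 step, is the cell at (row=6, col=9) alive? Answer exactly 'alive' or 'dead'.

Simulating step by step:
Generation 0 (given above): 39 live cells
Generation 1: 29 live cells
____X____X_
_X_X_____X_
X__X__X__XX
___XXX_XX__
__X_____XX_
XXX___X_XXX
______X__X_
_______X_X_

Cell (6,9) at generation 1: 1 -> alive

Answer: alive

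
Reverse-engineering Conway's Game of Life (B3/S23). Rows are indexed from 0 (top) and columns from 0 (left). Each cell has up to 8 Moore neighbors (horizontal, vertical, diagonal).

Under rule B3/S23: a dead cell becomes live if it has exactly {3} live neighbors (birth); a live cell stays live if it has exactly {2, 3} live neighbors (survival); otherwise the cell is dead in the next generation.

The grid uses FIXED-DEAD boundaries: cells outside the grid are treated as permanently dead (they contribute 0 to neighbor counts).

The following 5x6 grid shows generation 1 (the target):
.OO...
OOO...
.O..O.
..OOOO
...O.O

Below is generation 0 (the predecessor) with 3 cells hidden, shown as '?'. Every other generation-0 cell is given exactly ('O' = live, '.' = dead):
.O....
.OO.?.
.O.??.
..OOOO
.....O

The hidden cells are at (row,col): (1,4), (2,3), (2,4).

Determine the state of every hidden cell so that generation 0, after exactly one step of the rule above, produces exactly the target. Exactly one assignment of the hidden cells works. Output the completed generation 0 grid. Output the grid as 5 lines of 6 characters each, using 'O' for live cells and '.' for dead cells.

Hidden generation-0 cells (in order): (1,4), (2,3), (2,4).
A hidden cell only influences target cells in its own 3x3 neighborhood. Try each of the 2^3 = 8 assignments, step the completed generation 0 forward once under B3/S23, and compare with the target:
  (1,4)=. (2,3)=. (2,4)=. -> step reproduces the target at every cell -> ACCEPT
  (1,4)=. (2,3)=. (2,4)=O -> step gives (2,5)='O' but target has '.' -> reject
  (1,4)=. (2,3)=O (2,4)=. -> step gives (1,2)='.' but target has 'O' -> reject
  (1,4)=. (2,3)=O (2,4)=O -> step gives (1,2)='.' but target has 'O' -> reject
  (1,4)=O (2,3)=. (2,4)=. -> step gives (2,4)='.' but target has 'O' -> reject
  (1,4)=O (2,3)=. (2,4)=O -> step gives (1,3)='O' but target has '.' -> reject
  (1,4)=O (2,3)=O (2,4)=. -> step gives (1,2)='.' but target has 'O' -> reject
  (1,4)=O (2,3)=O (2,4)=O -> step gives (1,2)='.' but target has 'O' -> reject
Unique solution: (1,4)=dead, (2,3)=dead, (2,4)=dead.
Check: live-neighbor counts of every cell in the completed generation 0:
223100
333100
235432
122232
012342
Applying B3/S23 to generation 0 with these counts gives:
.OO...
OOO...
.O..O.
..OOOO
...O.O
which matches the target exactly.

Answer: .O....
.OO...
.O....
..OOOO
.....O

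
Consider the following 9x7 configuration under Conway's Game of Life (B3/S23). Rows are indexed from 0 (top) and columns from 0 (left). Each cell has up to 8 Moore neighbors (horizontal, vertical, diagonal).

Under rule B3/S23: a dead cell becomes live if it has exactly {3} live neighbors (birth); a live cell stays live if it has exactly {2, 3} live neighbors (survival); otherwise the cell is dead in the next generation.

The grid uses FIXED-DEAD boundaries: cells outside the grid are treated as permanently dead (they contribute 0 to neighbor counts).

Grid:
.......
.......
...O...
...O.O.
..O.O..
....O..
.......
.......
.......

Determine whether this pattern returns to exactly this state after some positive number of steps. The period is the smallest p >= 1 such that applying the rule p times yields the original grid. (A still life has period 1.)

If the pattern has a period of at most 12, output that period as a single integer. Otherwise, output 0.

Answer: 2

Derivation:
Simulating and comparing each generation to the original:
Gen 0 (original, given above): 6 live cells
Gen 1: 6 live cells, differs from original
Gen 2: 6 live cells, MATCHES original -> period = 2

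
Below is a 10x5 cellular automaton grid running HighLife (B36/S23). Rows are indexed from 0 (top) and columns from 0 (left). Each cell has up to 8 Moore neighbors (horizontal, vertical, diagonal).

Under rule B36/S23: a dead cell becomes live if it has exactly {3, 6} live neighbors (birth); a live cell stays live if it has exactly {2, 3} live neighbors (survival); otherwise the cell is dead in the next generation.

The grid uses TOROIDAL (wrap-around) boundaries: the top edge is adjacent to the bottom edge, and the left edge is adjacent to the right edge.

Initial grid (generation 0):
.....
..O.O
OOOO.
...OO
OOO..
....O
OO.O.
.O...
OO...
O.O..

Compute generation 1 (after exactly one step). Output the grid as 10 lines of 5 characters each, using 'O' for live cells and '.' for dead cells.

Answer: .O.O.
O.O.O
OO...
.OO..
OOO..
...OO
OOO.O
....O
O.O..
O....

Derivation:
Simulating step by step:
Generation 0 (given above): 20 live cells
Generation 1: 22 live cells
(generation 1 grid is the final answer)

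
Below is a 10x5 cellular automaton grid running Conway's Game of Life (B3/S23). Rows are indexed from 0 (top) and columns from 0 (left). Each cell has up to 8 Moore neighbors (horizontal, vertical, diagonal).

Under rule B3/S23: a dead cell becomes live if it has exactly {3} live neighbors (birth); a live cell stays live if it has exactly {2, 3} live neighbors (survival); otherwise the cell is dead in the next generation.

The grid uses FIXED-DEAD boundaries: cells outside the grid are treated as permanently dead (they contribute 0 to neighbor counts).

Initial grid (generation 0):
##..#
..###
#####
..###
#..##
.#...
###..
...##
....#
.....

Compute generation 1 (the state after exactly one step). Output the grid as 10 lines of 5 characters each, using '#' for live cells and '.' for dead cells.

Answer: .##.#
.....
.....
#....
.#..#
...#.
####.
.####
...##
.....

Derivation:
Simulating step by step:
Generation 0 (given above): 24 live cells
Generation 1: 17 live cells
(generation 1 grid is the final answer)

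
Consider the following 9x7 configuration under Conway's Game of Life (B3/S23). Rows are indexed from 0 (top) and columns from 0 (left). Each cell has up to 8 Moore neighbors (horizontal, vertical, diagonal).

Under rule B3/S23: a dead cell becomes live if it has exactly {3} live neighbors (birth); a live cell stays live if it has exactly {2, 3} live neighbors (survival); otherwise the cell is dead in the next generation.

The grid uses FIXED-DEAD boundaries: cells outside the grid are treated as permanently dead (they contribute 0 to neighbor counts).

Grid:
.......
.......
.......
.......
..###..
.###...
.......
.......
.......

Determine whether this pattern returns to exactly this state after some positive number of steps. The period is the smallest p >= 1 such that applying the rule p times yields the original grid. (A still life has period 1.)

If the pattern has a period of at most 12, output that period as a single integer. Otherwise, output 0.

Answer: 2

Derivation:
Simulating and comparing each generation to the original:
Gen 0 (original, given above): 6 live cells
Gen 1: 6 live cells, differs from original
Gen 2: 6 live cells, MATCHES original -> period = 2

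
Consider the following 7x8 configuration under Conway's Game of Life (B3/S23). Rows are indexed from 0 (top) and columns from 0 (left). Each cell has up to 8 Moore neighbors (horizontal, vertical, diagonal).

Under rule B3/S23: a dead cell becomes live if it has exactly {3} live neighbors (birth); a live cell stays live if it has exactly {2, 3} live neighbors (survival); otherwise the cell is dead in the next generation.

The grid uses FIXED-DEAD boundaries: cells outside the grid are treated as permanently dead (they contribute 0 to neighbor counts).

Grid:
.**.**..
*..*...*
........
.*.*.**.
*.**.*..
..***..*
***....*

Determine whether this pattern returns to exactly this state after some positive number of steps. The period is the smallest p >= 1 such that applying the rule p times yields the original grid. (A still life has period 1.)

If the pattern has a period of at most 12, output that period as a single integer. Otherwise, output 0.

Simulating and comparing each generation to the original:
Gen 0 (original, given above): 23 live cells
Gen 1: 21 live cells, differs from original
Gen 2: 9 live cells, differs from original
Gen 3: 1 live cells, differs from original
Gen 4: 0 live cells, differs from original
Gen 5: 0 live cells, differs from original
Gen 6: 0 live cells, differs from original
Gen 7: 0 live cells, differs from original
Gen 8: 0 live cells, differs from original
Gen 9: 0 live cells, differs from original
Gen 10: 0 live cells, differs from original
Gen 11: 0 live cells, differs from original
Gen 12: 0 live cells, differs from original
No period found within 12 steps.

Answer: 0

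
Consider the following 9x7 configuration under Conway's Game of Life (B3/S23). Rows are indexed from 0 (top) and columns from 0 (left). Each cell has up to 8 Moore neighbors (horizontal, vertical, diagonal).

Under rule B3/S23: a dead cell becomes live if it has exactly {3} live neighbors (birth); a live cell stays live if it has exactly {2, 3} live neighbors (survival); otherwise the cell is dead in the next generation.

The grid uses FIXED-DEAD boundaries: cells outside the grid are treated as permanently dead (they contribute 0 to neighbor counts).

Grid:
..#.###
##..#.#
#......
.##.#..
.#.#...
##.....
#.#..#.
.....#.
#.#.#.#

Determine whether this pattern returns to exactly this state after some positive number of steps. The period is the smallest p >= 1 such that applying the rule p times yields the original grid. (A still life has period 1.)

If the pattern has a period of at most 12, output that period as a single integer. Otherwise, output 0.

Simulating and comparing each generation to the original:
Gen 0 (original, given above): 24 live cells
Gen 1: 25 live cells, differs from original
Gen 2: 17 live cells, differs from original
Gen 3: 11 live cells, differs from original
Gen 4: 6 live cells, differs from original
Gen 5: 4 live cells, differs from original
Gen 6: 4 live cells, differs from original
Gen 7: 4 live cells, differs from original
Gen 8: 4 live cells, differs from original
Gen 9: 4 live cells, differs from original
Gen 10: 4 live cells, differs from original
Gen 11: 4 live cells, differs from original
Gen 12: 4 live cells, differs from original
No period found within 12 steps.

Answer: 0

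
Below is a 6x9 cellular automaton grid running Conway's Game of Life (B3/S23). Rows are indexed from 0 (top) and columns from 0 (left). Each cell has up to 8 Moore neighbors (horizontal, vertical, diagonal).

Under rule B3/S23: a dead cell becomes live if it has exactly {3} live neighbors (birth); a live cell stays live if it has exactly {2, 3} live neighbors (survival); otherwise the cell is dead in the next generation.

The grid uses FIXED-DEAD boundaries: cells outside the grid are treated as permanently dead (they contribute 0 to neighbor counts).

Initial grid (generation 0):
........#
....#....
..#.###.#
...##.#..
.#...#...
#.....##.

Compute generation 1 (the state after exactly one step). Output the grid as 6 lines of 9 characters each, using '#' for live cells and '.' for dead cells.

Simulating step by step:
Generation 0 (given above): 15 live cells
Generation 1: 13 live cells
(generation 1 grid is the final answer)

Answer: .........
...##..#.
......##.
..##..##.
....##.#.
......#..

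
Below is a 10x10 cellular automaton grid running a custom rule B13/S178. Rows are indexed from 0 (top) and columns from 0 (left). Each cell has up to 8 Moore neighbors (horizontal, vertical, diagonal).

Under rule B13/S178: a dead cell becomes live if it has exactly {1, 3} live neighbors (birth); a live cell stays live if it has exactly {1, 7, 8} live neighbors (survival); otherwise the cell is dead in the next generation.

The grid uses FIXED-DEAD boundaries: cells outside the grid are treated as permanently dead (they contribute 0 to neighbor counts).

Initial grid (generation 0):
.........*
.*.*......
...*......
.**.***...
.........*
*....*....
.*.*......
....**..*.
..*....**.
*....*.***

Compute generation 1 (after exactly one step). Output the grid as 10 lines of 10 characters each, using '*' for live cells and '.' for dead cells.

Answer: **.**...*.
*.**....**
.*...*.*..
**.*..****
.*..*.***.
*..*..*.**
.*.*.*.***
*.**.*.*..
*...**....
..***.*...

Derivation:
Simulating step by step:
Generation 0 (given above): 25 live cells
Generation 1: 48 live cells
(generation 1 grid is the final answer)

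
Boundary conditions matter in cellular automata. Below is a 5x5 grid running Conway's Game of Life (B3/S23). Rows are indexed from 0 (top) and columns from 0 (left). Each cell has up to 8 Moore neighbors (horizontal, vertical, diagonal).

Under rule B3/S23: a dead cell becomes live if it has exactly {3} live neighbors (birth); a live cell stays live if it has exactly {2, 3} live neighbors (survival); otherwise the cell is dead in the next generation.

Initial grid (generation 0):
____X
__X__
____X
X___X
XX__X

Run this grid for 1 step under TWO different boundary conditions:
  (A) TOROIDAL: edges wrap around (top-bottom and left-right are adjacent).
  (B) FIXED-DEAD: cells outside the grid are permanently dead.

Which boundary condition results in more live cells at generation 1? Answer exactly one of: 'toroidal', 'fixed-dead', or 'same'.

Answer: toroidal

Derivation:
Under TOROIDAL boundary, generation 1:
_X_XX
___X_
X__XX
_X_X_
_X_X_
Population = 11

Under FIXED-DEAD boundary, generation 1:
_____
___X_
___X_
XX_XX
XX___
Population = 8

Comparison: toroidal=11, fixed-dead=8 -> toroidal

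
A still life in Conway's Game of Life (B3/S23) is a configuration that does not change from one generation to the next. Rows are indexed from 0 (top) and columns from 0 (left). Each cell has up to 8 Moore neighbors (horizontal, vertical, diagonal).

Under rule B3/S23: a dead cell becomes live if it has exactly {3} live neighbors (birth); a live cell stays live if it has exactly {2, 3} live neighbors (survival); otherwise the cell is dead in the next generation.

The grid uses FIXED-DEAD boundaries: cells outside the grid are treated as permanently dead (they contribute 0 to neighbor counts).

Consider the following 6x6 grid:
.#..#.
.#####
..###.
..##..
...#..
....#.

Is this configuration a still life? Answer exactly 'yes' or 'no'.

Compute generation 1 and compare to generation 0 (given above):
Generation 1:
.#..##
.#...#
.....#
......
..###.
......
Cell (0,5) differs: gen0=0 vs gen1=1 -> NOT a still life.

Answer: no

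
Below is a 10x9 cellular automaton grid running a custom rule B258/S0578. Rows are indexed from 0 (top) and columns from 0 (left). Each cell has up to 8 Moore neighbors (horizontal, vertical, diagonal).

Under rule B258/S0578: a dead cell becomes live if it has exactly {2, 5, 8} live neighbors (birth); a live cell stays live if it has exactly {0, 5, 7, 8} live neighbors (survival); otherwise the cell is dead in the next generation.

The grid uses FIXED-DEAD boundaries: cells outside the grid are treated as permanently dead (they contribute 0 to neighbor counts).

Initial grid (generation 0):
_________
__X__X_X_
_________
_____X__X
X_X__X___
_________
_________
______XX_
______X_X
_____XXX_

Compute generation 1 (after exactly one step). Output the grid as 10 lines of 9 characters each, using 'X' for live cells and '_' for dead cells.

Simulating step by step:
Generation 0 (given above): 15 live cells
Generation 1: 25 live cells
(generation 1 grid is the final answer)

Answer: ______X__
__X__XXX_
____XX_XX
_X__X_X_X
XXX_X_X__
_X_______
______XX_
_____X__X
______X__
________X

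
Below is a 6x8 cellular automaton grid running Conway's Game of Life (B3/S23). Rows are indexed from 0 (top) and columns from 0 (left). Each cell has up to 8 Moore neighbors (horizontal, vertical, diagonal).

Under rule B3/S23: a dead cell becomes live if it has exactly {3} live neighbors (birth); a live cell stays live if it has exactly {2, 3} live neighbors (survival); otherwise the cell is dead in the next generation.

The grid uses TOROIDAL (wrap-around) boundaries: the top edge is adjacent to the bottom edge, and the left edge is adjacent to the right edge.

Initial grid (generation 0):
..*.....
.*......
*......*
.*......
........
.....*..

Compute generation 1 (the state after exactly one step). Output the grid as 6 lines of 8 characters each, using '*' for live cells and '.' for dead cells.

Answer: ........
**......
**......
*.......
........
........

Derivation:
Simulating step by step:
Generation 0 (given above): 6 live cells
Generation 1: 5 live cells
(generation 1 grid is the final answer)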